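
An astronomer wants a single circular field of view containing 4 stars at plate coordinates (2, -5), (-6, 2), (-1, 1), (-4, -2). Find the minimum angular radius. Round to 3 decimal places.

5.315

The farthest pair is (2, -5)–(-6, 2) with squared distance 113. The circle on this segment as diameter has centre (-2, -1.5) and r² = 113/4 = 28.25.
Check (-1, 1): distance² to centre = 7.25 ≤ 28.25, so it lies inside.
All remaining points lie in this disk, and no smaller disk contains both endpoints, so this is the minimum enclosing circle.
r = √(28.25) ≈ 5.315.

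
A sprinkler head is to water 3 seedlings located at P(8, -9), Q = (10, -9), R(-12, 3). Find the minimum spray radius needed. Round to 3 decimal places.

12.530

Side lengths²: PQ² = 4, PR² = 544, QR² = 628.
Since QR² = 628 ≥ 544 + 4 = 548, the angle opposite QR is not acute, so the smallest enclosing circle has QR as diameter.
Centre = midpoint of QR = (-1, -3), r² = 628/4 = 157.
r = √157 ≈ 12.530.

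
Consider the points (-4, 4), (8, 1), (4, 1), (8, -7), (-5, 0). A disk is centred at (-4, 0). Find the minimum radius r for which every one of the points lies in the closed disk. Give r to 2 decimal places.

The required radius is the distance from (-4, 0) to the farthest point.
Squared distances: 16, 145, 65, 193, 1.
Maximum is 193, attained at (8, -7).
r = √193 ≈ 13.89.

13.89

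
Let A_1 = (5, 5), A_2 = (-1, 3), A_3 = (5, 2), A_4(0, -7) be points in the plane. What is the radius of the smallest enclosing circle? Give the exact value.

6.5

The minimum enclosing circle of a finite set is fixed by two of the points (as a diameter) or three (as a circumcircle).
The farthest pair is A_1–A_4 with squared distance 169. The circle on this segment as diameter has centre (2.5, -1) and r² = 169/4 = 42.25.
Check A_2: distance² to centre = 28.25 ≤ 42.25, so it lies inside.
All remaining points lie in this disk, and no smaller disk contains both endpoints, so this is the minimum enclosing circle.
r = √(42.25) = 6.5.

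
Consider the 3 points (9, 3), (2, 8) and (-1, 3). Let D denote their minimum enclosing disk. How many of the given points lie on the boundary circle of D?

3

Call the three points A, B, C in the order given.
Side lengths²: AB² = 74, AC² = 100, BC² = 34.
Since AC² = 100 < 74 + 34 = 108, the triangle is acute, so the smallest enclosing circle is the circumcircle.
Circumcentre = (4, 3.4), r² = 25.16.
The points at distance exactly r from the centre are (9, 3), (2, 8), (-1, 3) — 3 points.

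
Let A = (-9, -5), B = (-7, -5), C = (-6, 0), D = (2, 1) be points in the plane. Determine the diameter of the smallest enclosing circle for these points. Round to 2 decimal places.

12.53

A smallest enclosing disk is always determined by at most three of the input points on its boundary.
The farthest pair is A–D with squared distance 157. The circle on this segment as diameter has centre (-3.5, -2) and r² = 157/4 = 39.25.
Check B: distance² to centre = 21.25 ≤ 39.25, so it lies inside.
All remaining points lie in this disk, and no smaller disk contains both endpoints, so this is the minimum enclosing circle.
Diameter = 2r = 2√(39.25) ≈ 12.53.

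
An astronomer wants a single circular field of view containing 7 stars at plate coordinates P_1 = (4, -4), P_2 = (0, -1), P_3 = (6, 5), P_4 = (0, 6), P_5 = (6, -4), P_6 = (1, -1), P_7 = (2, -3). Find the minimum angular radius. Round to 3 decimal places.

5.831

A smallest enclosing disk is always determined by at most three of the input points on its boundary.
The farthest pair is P_4–P_5 with squared distance 136. The circle on this segment as diameter has centre (3, 1) and r² = 136/4 = 34.
Check P_1: distance² to centre = 26 ≤ 34, so it lies inside.
All remaining points lie in this disk, and no smaller disk contains both endpoints, so this is the minimum enclosing circle.
r = √34 ≈ 5.831.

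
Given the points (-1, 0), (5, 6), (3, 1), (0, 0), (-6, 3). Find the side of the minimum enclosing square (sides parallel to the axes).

11

The bounding box has width 11 and height 6.
An axis-aligned square enclosing the set must have side ≥ max(width, height).
So the minimum side is max(11, 6) = 11.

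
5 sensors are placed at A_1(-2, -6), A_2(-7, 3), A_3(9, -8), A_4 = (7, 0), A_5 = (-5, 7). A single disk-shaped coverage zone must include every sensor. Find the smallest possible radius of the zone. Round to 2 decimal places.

10.26

The farthest pair is A_3–A_5 with squared distance 421. The circle on this segment as diameter has centre (2, -0.5) and r² = 421/4 = 105.25.
Check A_1: distance² to centre = 46.25 ≤ 105.25, so it lies inside.
All remaining points lie in this disk, and no smaller disk contains both endpoints, so this is the minimum enclosing circle.
r = √(105.25) ≈ 10.26.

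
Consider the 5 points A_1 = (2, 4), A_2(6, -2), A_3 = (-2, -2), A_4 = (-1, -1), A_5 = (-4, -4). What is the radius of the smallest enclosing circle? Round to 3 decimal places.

By Welzl's lemma the MEC is supported by two points (diametrically opposite) or three points (on a circumcircle).
The minimum enclosing circle is determined by three boundary points: A_1, A_2, A_5.
Their circumcentre is (11/17, -21/17) with r² = 8450/289.
The farthest remaining point A_3 is at distance² 2194/289 ≤ 8450/289.
r = √(8450/289) ≈ 5.407.

5.407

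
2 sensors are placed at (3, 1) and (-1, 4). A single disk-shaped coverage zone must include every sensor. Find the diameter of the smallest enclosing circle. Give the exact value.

The smallest circle enclosing two points has them as diameter endpoints.
Centre = midpoint = (1, 2.5); r² = |(3, 1)−(-1, 4)|²/4 = 25/4 = 6.25.
Diameter = 2r = 2√(6.25) = 5.

5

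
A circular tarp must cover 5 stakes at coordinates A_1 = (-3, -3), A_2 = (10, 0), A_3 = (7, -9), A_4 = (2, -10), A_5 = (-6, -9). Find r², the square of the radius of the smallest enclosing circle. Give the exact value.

The minimum enclosing circle of a finite set is fixed by two of the points (as a diameter) or three (as a circumcircle).
The farthest pair is A_2–A_5 with squared distance 337. The circle on this segment as diameter has centre (2, -4.5) and r² = 337/4 = 84.25.
Check A_1: distance² to centre = 27.25 ≤ 84.25, so it lies inside.
All remaining points lie in this disk, and no smaller disk contains both endpoints, so this is the minimum enclosing circle.

84.25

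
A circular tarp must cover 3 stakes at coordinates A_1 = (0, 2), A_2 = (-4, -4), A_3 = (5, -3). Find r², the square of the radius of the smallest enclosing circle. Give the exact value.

21.32

Side lengths²: A_1A_2² = 52, A_1A_3² = 50, A_2A_3² = 82.
Since A_2A_3² = 82 < 52 + 50 = 102, the triangle is acute, so the smallest enclosing circle is the circumcircle.
Circumcentre = (0.4, -2.6), r² = 21.32.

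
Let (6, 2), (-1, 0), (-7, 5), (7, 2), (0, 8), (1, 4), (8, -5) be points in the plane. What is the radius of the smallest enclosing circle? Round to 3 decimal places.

The farthest pair is (-7, 5)–(8, -5) with squared distance 325. The circle on this segment as diameter has centre (0.5, 0) and r² = 325/4 = 81.25.
Check (6, 2): distance² to centre = 34.25 ≤ 81.25, so it lies inside.
All remaining points lie in this disk, and no smaller disk contains both endpoints, so this is the minimum enclosing circle.
r = √(81.25) ≈ 9.014.

9.014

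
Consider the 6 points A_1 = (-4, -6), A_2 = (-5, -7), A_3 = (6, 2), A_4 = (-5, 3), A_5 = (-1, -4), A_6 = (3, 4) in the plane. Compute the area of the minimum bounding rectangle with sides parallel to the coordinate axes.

x ranges over [-5, 6], width 11.
y ranges over [-7, 4], height 11.
Area = 11 × 11 = 121.

121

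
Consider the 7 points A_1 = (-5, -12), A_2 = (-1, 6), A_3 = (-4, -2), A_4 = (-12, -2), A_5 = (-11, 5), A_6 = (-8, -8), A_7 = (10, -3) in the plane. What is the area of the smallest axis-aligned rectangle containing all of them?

396

x ranges over [-12, 10], width 22.
y ranges over [-12, 6], height 18.
Area = 22 × 18 = 396.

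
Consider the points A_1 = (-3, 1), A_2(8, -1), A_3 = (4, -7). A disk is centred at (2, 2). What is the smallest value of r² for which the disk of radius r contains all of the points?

The required radius is the distance from (2, 2) to the farthest point.
Squared distances: 26, 45, 85.
Maximum is 85, attained at A_3.

85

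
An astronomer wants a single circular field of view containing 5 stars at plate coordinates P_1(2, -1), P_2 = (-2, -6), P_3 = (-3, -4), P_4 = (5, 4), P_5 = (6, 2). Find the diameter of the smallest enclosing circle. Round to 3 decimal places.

12.207

The farthest pair is P_2–P_4 with squared distance 149. The circle on this segment as diameter has centre (1.5, -1) and r² = 149/4 = 37.25.
Check P_1: distance² to centre = 0.25 ≤ 37.25, so it lies inside.
All remaining points lie in this disk, and no smaller disk contains both endpoints, so this is the minimum enclosing circle.
Diameter = 2r = 2√(37.25) ≈ 12.207.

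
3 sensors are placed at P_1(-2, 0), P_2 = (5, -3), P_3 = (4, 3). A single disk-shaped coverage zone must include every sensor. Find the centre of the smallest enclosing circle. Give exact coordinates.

Side lengths²: P_1P_2² = 58, P_1P_3² = 45, P_2P_3² = 37.
Since P_1P_2² = 58 < 45 + 37 = 82, the triangle is acute, so the smallest enclosing circle is the circumcircle.
Circumcentre = (51/26, -11/26), r² = 5365/338.
Centre = (51/26, -11/26).

(51/26, -11/26)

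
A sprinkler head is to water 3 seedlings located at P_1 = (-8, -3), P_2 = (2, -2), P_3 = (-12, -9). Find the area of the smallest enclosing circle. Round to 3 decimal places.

192.423

Side lengths²: P_1P_2² = 101, P_1P_3² = 52, P_2P_3² = 245.
Since P_2P_3² = 245 ≥ 101 + 52 = 153, the angle opposite P_2P_3 is not acute, so the smallest enclosing circle has P_2P_3 as diameter.
Centre = midpoint of P_2P_3 = (-5, -5.5), r² = 245/4 = 61.25.
Area = π·r² = π·61.25 ≈ 192.423.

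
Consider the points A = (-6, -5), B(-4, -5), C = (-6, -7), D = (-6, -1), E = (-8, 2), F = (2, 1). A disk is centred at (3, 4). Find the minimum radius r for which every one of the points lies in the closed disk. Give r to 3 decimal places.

The required radius is the distance from (3, 4) to the farthest point.
Squared distances: 162, 130, 202, 106, 125, 10.
Maximum is 202, attained at C.
r = √202 ≈ 14.213.

14.213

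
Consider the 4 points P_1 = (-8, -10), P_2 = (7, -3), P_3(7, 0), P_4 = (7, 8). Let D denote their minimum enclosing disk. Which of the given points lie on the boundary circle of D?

P_1, P_4

The farthest pair is P_1–P_4 with squared distance 549. The circle on this segment as diameter has centre (-0.5, -1) and r² = 549/4 = 137.25.
Check P_2: distance² to centre = 60.25 ≤ 137.25, so it lies inside.
All remaining points lie in this disk, and no smaller disk contains both endpoints, so this is the minimum enclosing circle.
The points at distance exactly r from the centre are P_1, P_4 — 2 points.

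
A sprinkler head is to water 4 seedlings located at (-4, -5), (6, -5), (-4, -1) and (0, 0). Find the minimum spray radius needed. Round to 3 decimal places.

The minimum enclosing circle of a finite set is fixed by two of the points (as a diameter) or three (as a circumcircle).
The farthest pair is (6, -5)–(-4, -1) with squared distance 116. The circle on this segment as diameter has centre (1, -3) and r² = 116/4 = 29.
Check (-4, -5): distance² to centre = 29 ≤ 29, so it lies inside.
All remaining points lie in this disk, and no smaller disk contains both endpoints, so this is the minimum enclosing circle.
r = √29 ≈ 5.385.

5.385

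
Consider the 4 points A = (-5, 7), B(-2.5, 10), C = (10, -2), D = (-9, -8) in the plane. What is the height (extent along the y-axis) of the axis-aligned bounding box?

18

max y = 10, min y = -8, so height = 18.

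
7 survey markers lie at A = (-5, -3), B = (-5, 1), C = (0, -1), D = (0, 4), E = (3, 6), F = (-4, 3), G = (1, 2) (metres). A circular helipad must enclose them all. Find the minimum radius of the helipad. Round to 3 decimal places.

6.021

By Welzl's lemma the MEC is supported by two points (diametrically opposite) or three points (on a circumcircle).
The farthest pair is A–E with squared distance 145. The circle on this segment as diameter has centre (-1, 1.5) and r² = 145/4 = 36.25.
Check B: distance² to centre = 16.25 ≤ 36.25, so it lies inside.
All remaining points lie in this disk, and no smaller disk contains both endpoints, so this is the minimum enclosing circle.
r = √(36.25) ≈ 6.021.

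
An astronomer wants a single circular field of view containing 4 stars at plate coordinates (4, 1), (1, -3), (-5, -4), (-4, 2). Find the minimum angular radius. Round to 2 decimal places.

5.15

The minimum enclosing circle of a finite set is fixed by two of the points (as a diameter) or three (as a circumcircle).
The farthest pair is (4, 1)–(-5, -4) with squared distance 106. The circle on this segment as diameter has centre (-0.5, -1.5) and r² = 106/4 = 26.5.
Check (1, -3): distance² to centre = 4.5 ≤ 26.5, so it lies inside.
All remaining points lie in this disk, and no smaller disk contains both endpoints, so this is the minimum enclosing circle.
r = √(26.5) ≈ 5.15.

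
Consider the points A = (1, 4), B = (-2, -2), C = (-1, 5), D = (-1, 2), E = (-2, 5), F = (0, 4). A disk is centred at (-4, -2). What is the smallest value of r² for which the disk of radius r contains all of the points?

61

The required radius is the distance from (-4, -2) to the farthest point.
Squared distances: 61, 4, 58, 25, 53, 52.
Maximum is 61, attained at A.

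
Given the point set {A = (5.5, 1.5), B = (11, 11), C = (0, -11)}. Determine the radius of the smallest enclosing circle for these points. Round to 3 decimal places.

12.298

Side lengths²: AB² = 120.5, AC² = 186.5, BC² = 605.
Since BC² = 605 ≥ 186.5 + 120.5 = 307, the angle opposite BC is not acute, so the smallest enclosing circle has BC as diameter.
Centre = midpoint of BC = (5.5, 0), r² = 605/4 = 151.25.
r = √(151.25) ≈ 12.298.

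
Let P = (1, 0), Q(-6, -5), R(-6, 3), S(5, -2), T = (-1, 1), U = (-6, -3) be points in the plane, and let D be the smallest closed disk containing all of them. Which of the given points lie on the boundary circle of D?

By Welzl's lemma the MEC is supported by two points (diametrically opposite) or three points (on a circumcircle).
The minimum enclosing circle is determined by three boundary points: Q, R, S.
Their circumcentre is (-13/11, -1) with r² = 4745/121.
The farthest remaining point U is at distance² 3293/121 ≤ 4745/121.
The points at distance exactly r from the centre are Q, R, S — 3 points.

Q, R, S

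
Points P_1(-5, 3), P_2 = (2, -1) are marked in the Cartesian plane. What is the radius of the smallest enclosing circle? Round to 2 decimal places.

4.03

The smallest circle enclosing two points has them as diameter endpoints.
Centre = midpoint = (-1.5, 1); r² = |P_1P_2|²/4 = 65/4 = 16.25.
r = √(16.25) ≈ 4.03.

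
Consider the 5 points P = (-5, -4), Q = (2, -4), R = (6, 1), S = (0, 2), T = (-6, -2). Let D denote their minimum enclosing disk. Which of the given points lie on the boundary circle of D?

By Welzl's lemma the MEC is supported by two points (diametrically opposite) or three points (on a circumcircle).
The farthest pair is R–T with squared distance 153. The circle on this segment as diameter has centre (0, -0.5) and r² = 153/4 = 38.25.
Check P: distance² to centre = 37.25 ≤ 38.25, so it lies inside.
All remaining points lie in this disk, and no smaller disk contains both endpoints, so this is the minimum enclosing circle.
The points at distance exactly r from the centre are R, T — 2 points.

R, T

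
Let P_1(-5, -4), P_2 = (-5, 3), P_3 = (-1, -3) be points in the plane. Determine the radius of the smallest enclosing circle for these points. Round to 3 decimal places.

3.717

Side lengths²: P_1P_2² = 49, P_1P_3² = 17, P_2P_3² = 52.
Since P_2P_3² = 52 < 49 + 17 = 66, the triangle is acute, so the smallest enclosing circle is the circumcircle.
Circumcentre = (-3.75, -0.5), r² = 13.8125.
r = √(13.8125) ≈ 3.717.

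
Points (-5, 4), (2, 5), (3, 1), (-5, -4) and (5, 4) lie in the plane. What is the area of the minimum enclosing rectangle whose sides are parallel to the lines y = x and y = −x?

99

In coordinates u = x + y, v = x − y the rectangle is axis-aligned; the map (x,y)→(u,v) scales areas by 2.
u-values: -1, 7, 4, -9, 9; range = 9 − (-9) = 18.
v-values: -9, -3, 2, -1, 1; range = 2 − (-9) = 11.
Area = (18 × 11) / 2 = 99.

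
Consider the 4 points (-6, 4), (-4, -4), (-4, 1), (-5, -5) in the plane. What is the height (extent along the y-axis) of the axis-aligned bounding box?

9

max y = 4, min y = -5, so height = 9.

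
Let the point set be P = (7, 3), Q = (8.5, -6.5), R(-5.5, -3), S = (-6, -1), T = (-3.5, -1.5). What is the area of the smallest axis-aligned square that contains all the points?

The bounding box has width 14.5 and height 9.5.
An axis-aligned square enclosing the set must have side ≥ max(width, height).
So the minimum side is max(14.5, 9.5) = 14.5.
Area = 14.5² = 210.25.

210.25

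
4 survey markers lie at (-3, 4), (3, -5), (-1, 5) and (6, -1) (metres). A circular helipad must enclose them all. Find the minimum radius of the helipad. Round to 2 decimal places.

5.46

The minimum enclosing circle of a finite set is fixed by two of the points (as a diameter) or three (as a circumcircle).
The minimum enclosing circle is determined by three boundary points: (-3, 4), (3, -5), (6, -1).
Their circumcentre is (21/34, -3/34) with r² = 17225/578.
The farthest remaining point (-1, 5) is at distance² 16477/578 ≤ 17225/578.
r = √(17225/578) ≈ 5.46.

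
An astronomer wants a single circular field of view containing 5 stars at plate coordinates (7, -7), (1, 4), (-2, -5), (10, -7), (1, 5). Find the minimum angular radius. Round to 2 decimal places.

By Welzl's lemma the MEC is supported by two points (diametrically opposite) or three points (on a circumcircle).
The minimum enclosing circle is determined by three boundary points: (-2, -5), (10, -7), (1, 5).
Their circumcentre is (199/42, -11/7) with r² = 100825/1764.
The farthest remaining point (1, 4) is at distance² 79405/1764 ≤ 100825/1764.
r = √(100825/1764) ≈ 7.56.

7.56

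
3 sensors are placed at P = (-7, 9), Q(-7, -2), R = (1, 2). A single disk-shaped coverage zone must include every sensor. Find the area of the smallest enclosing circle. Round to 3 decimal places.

110.937

Side lengths²: PQ² = 121, PR² = 113, QR² = 80.
Since PQ² = 121 < 113 + 80 = 193, the triangle is acute, so the smallest enclosing circle is the circumcircle.
Circumcentre = (-4.75, 3.5), r² = 35.3125.
Area = π·r² = π·35.3125 ≈ 110.937.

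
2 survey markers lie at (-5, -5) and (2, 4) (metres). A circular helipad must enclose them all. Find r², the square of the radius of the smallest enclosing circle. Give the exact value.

32.5

The smallest circle enclosing two points has them as diameter endpoints.
Centre = midpoint = (-1.5, -0.5); r² = |(-5, -5)−(2, 4)|²/4 = 130/4 = 32.5.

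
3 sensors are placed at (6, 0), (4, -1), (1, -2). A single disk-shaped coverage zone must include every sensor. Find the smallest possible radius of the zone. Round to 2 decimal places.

Call the three points A, B, C in the order given.
Side lengths²: AB² = 5, AC² = 29, BC² = 10.
Since AC² = 29 ≥ 10 + 5 = 15, the angle opposite AC is not acute, so the smallest enclosing circle has AC as diameter.
Centre = midpoint of AC = (3.5, -1), r² = 29/4 = 7.25.
r = √(7.25) ≈ 2.69.

2.69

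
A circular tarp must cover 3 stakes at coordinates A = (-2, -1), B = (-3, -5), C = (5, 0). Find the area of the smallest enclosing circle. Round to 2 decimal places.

Side lengths²: AB² = 17, AC² = 50, BC² = 89.
Since BC² = 89 ≥ 50 + 17 = 67, the angle opposite BC is not acute, so the smallest enclosing circle has BC as diameter.
Centre = midpoint of BC = (1, -2.5), r² = 89/4 = 22.25.
Area = π·r² = π·22.25 ≈ 69.90.

69.90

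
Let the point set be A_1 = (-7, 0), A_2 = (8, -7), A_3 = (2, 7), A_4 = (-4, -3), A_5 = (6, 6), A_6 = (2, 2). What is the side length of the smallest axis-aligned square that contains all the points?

The bounding box has width 15 and height 14.
An axis-aligned square enclosing the set must have side ≥ max(width, height).
So the minimum side is max(15, 14) = 15.

15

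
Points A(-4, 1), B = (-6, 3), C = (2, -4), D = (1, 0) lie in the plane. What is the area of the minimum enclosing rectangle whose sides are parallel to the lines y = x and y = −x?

30

In coordinates u = x + y, v = x − y the rectangle is axis-aligned; the map (x,y)→(u,v) scales areas by 2.
u-values: -3, -3, -2, 1; range = 1 − (-3) = 4.
v-values: -5, -9, 6, 1; range = 6 − (-9) = 15.
Area = (4 × 15) / 2 = 30.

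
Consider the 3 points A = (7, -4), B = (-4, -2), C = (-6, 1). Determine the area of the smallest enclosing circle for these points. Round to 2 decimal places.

152.37

Side lengths²: AB² = 125, AC² = 194, BC² = 13.
Since AC² = 194 ≥ 125 + 13 = 138, the angle opposite AC is not acute, so the smallest enclosing circle has AC as diameter.
Centre = midpoint of AC = (0.5, -1.5), r² = 194/4 = 48.5.
Area = π·r² = π·48.5 ≈ 152.37.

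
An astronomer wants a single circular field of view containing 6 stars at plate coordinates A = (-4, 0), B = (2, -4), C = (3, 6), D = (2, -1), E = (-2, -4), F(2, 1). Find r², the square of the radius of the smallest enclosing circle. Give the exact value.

31.25

The farthest pair is C–E with squared distance 125. The circle on this segment as diameter has centre (0.5, 1) and r² = 125/4 = 31.25.
Check A: distance² to centre = 21.25 ≤ 31.25, so it lies inside.
All remaining points lie in this disk, and no smaller disk contains both endpoints, so this is the minimum enclosing circle.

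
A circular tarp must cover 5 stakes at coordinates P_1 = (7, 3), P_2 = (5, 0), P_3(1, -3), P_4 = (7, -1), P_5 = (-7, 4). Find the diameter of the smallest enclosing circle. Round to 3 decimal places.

The minimum enclosing circle of a finite set is fixed by two of the points (as a diameter) or three (as a circumcircle).
The farthest pair is P_4–P_5 with squared distance 221. The circle on this segment as diameter has centre (0, 1.5) and r² = 221/4 = 55.25.
Check P_1: distance² to centre = 51.25 ≤ 55.25, so it lies inside.
All remaining points lie in this disk, and no smaller disk contains both endpoints, so this is the minimum enclosing circle.
Diameter = 2r = 2√(55.25) ≈ 14.866.

14.866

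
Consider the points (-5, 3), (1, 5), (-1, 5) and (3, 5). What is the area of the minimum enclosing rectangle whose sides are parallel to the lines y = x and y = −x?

30

In coordinates u = x + y, v = x − y the rectangle is axis-aligned; the map (x,y)→(u,v) scales areas by 2.
u-values: -2, 6, 4, 8; range = 8 − (-2) = 10.
v-values: -8, -4, -6, -2; range = -2 − (-8) = 6.
Area = (10 × 6) / 2 = 30.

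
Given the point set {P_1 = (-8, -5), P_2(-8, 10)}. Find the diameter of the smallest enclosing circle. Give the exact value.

15

The smallest circle enclosing two points has them as diameter endpoints.
Centre = midpoint = (-8, 2.5); r² = |P_1P_2|²/4 = 225/4 = 56.25.
Diameter = 2r = 2√(56.25) = 15.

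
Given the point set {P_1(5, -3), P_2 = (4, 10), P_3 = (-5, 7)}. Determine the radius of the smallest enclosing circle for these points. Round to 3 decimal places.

Side lengths²: P_1P_2² = 170, P_1P_3² = 200, P_2P_3² = 90.
Since P_1P_3² = 200 < 170 + 90 = 260, the triangle is acute, so the smallest enclosing circle is the circumcircle.
Circumcentre = (1.25, 3.25), r² = 53.125.
r = √(53.125) ≈ 7.289.

7.289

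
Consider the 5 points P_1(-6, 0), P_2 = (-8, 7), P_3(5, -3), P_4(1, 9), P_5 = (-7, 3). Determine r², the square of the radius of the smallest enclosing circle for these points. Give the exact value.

By Welzl's lemma the MEC is supported by two points (diametrically opposite) or three points (on a circumcircle).
The farthest pair is P_2–P_3 with squared distance 269. The circle on this segment as diameter has centre (-1.5, 2) and r² = 269/4 = 67.25.
Check P_1: distance² to centre = 24.25 ≤ 67.25, so it lies inside.
All remaining points lie in this disk, and no smaller disk contains both endpoints, so this is the minimum enclosing circle.

67.25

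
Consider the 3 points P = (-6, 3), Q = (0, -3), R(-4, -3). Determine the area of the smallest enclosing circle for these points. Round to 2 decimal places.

56.55

Side lengths²: PQ² = 72, PR² = 40, QR² = 16.
Since PQ² = 72 ≥ 40 + 16 = 56, the angle opposite PQ is not acute, so the smallest enclosing circle has PQ as diameter.
Centre = midpoint of PQ = (-3, 0), r² = 72/4 = 18.
Area = π·r² = π·18 ≈ 56.55.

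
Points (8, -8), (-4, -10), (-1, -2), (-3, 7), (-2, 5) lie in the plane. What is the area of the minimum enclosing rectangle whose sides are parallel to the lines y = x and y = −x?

234

In coordinates u = x + y, v = x − y the rectangle is axis-aligned; the map (x,y)→(u,v) scales areas by 2.
u-values: 0, -14, -3, 4, 3; range = 4 − (-14) = 18.
v-values: 16, 6, 1, -10, -7; range = 16 − (-10) = 26.
Area = (18 × 26) / 2 = 234.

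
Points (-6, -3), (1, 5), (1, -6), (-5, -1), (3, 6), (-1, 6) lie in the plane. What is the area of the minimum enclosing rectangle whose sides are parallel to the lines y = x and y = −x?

In coordinates u = x + y, v = x − y the rectangle is axis-aligned; the map (x,y)→(u,v) scales areas by 2.
u-values: -9, 6, -5, -6, 9, 5; range = 9 − (-9) = 18.
v-values: -3, -4, 7, -4, -3, -7; range = 7 − (-7) = 14.
Area = (18 × 14) / 2 = 126.

126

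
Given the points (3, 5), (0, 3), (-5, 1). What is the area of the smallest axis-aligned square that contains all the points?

64

The bounding box has width 8 and height 4.
An axis-aligned square enclosing the set must have side ≥ max(width, height).
So the minimum side is max(8, 4) = 8.
Area = 8² = 64.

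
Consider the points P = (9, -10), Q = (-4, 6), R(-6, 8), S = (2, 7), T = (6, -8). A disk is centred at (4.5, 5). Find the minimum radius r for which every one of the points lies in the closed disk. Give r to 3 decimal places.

15.660

The required radius is the distance from (4.5, 5) to the farthest point.
Squared distances: 245.25, 73.25, 119.25, 10.25, 171.25.
Maximum is 245.25, attained at P.
r = √(245.25) ≈ 15.660.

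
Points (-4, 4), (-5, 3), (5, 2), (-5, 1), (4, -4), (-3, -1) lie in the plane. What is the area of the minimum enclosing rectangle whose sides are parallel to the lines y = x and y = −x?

88

In coordinates u = x + y, v = x − y the rectangle is axis-aligned; the map (x,y)→(u,v) scales areas by 2.
u-values: 0, -2, 7, -4, 0, -4; range = 7 − (-4) = 11.
v-values: -8, -8, 3, -6, 8, -2; range = 8 − (-8) = 16.
Area = (11 × 16) / 2 = 88.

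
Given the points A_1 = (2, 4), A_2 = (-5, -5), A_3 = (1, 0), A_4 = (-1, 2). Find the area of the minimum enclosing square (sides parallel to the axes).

81

The bounding box has width 7 and height 9.
An axis-aligned square enclosing the set must have side ≥ max(width, height).
So the minimum side is max(7, 9) = 9.
Area = 9² = 81.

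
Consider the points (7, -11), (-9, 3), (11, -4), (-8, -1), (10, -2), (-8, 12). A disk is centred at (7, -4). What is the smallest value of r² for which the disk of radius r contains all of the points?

The required radius is the distance from (7, -4) to the farthest point.
Squared distances: 49, 305, 16, 234, 13, 481.
Maximum is 481, attained at (-8, 12).

481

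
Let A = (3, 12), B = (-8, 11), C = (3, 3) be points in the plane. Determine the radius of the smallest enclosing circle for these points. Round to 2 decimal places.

6.83

Side lengths²: AB² = 122, AC² = 81, BC² = 185.
Since BC² = 185 < 122 + 81 = 203, the triangle is acute, so the smallest enclosing circle is the circumcircle.
Circumcentre = (-47/22, 7.5), r² = 11285/242.
r = √(11285/242) ≈ 6.83.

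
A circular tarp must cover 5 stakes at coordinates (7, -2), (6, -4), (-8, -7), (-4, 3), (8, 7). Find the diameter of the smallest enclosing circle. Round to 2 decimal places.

The minimum enclosing circle of a finite set is fixed by two of the points (as a diameter) or three (as a circumcircle).
The farthest pair is (-8, -7)–(8, 7) with squared distance 452. The circle on this segment as diameter has centre (0, 0) and r² = 452/4 = 113.
Check (7, -2): distance² to centre = 53 ≤ 113, so it lies inside.
All remaining points lie in this disk, and no smaller disk contains both endpoints, so this is the minimum enclosing circle.
Diameter = 2r = 2√113 ≈ 21.26.

21.26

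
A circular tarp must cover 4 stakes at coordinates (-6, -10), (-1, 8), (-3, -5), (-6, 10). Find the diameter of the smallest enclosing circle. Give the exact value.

The minimum enclosing circle of a finite set is fixed by two of the points (as a diameter) or three (as a circumcircle).
The farthest pair is (-6, -10)–(-6, 10) with squared distance 400. The circle on this segment as diameter has centre (-6, 0) and r² = 400/4 = 100.
Check (-1, 8): distance² to centre = 89 ≤ 100, so it lies inside.
All remaining points lie in this disk, and no smaller disk contains both endpoints, so this is the minimum enclosing circle.
Diameter = 2r = 2√100 = 20.

20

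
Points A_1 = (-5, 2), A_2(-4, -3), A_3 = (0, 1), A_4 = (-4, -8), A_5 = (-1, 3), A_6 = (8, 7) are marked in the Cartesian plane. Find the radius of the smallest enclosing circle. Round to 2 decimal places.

9.60

The minimum enclosing circle of a finite set is fixed by two of the points (as a diameter) or three (as a circumcircle).
The farthest pair is A_4–A_6 with squared distance 369. The circle on this segment as diameter has centre (2, -0.5) and r² = 369/4 = 92.25.
Check A_1: distance² to centre = 55.25 ≤ 92.25, so it lies inside.
All remaining points lie in this disk, and no smaller disk contains both endpoints, so this is the minimum enclosing circle.
r = √(92.25) ≈ 9.60.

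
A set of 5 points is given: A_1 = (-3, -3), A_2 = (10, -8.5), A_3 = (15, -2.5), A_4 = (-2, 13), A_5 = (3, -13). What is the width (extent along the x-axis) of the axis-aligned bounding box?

max x = 15, min x = -3, so width = 18.

18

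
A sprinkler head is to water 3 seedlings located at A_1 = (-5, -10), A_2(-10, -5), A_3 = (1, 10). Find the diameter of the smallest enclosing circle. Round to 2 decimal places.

Side lengths²: A_1A_2² = 50, A_1A_3² = 436, A_2A_3² = 346.
Since A_1A_3² = 436 ≥ 346 + 50 = 396, the angle opposite A_1A_3 is not acute, so the smallest enclosing circle has A_1A_3 as diameter.
Centre = midpoint of A_1A_3 = (-2, 0), r² = 436/4 = 109.
Diameter = 2r = 2√109 ≈ 20.88.

20.88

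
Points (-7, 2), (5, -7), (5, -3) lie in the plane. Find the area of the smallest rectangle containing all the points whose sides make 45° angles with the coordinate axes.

73.5

In coordinates u = x + y, v = x − y the rectangle is axis-aligned; the map (x,y)→(u,v) scales areas by 2.
u-values: -5, -2, 2; range = 2 − (-5) = 7.
v-values: -9, 12, 8; range = 12 − (-9) = 21.
Area = (7 × 21) / 2 = 73.5.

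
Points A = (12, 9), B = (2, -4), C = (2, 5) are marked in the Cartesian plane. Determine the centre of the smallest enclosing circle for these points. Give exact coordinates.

(7, 2.5)

Side lengths²: AB² = 269, AC² = 116, BC² = 81.
Since AB² = 269 ≥ 116 + 81 = 197, the angle opposite AB is not acute, so the smallest enclosing circle has AB as diameter.
Centre = midpoint of AB = (7, 2.5), r² = 269/4 = 67.25.
Centre = (7, 2.5).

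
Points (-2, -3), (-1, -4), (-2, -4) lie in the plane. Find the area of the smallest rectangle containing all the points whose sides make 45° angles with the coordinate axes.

In coordinates u = x + y, v = x − y the rectangle is axis-aligned; the map (x,y)→(u,v) scales areas by 2.
u-values: -5, -5, -6; range = -5 − (-6) = 1.
v-values: 1, 3, 2; range = 3 − 1 = 2.
Area = (1 × 2) / 2 = 1.

1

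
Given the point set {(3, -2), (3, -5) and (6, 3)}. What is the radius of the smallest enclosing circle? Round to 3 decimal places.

4.272

Call the three points A, B, C in the order given.
Side lengths²: AB² = 9, AC² = 34, BC² = 73.
Since BC² = 73 ≥ 34 + 9 = 43, the angle opposite BC is not acute, so the smallest enclosing circle has BC as diameter.
Centre = midpoint of BC = (4.5, -1), r² = 73/4 = 18.25.
r = √(18.25) ≈ 4.272.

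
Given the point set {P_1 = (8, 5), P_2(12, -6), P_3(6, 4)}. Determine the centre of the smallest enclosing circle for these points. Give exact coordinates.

Side lengths²: P_1P_2² = 137, P_1P_3² = 5, P_2P_3² = 136.
Since P_1P_2² = 137 < 136 + 5 = 141, the triangle is acute, so the smallest enclosing circle is the circumcircle.
Circumcentre = (249/26, -17/26), r² = 11645/338.
Centre = (249/26, -17/26).

(249/26, -17/26)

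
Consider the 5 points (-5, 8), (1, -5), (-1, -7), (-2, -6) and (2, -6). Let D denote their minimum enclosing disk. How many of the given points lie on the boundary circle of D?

3

By Welzl's lemma the MEC is supported by two points (diametrically opposite) or three points (on a circumcircle).
The minimum enclosing circle is determined by three boundary points: (-5, 8), (-1, -7), (2, -6).
Their circumcentre is (-27/14, 11/14) with r² = 6025/98.
The farthest remaining point (-2, -6) is at distance² 4513/98 ≤ 6025/98.
The points at distance exactly r from the centre are (-5, 8), (-1, -7), (2, -6) — 3 points.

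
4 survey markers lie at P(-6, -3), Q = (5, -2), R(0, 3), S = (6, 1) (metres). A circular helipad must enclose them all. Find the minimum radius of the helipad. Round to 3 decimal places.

6.325

The minimum enclosing circle of a finite set is fixed by two of the points (as a diameter) or three (as a circumcircle).
The farthest pair is P–S with squared distance 160. The circle on this segment as diameter has centre (0, -1) and r² = 160/4 = 40.
Check Q: distance² to centre = 26 ≤ 40, so it lies inside.
All remaining points lie in this disk, and no smaller disk contains both endpoints, so this is the minimum enclosing circle.
r = √40 ≈ 6.325.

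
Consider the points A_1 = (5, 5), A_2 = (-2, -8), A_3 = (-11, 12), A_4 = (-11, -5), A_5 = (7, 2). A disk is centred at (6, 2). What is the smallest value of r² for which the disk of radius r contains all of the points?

The required radius is the distance from (6, 2) to the farthest point.
Squared distances: 10, 164, 389, 338, 1.
Maximum is 389, attained at A_3.

389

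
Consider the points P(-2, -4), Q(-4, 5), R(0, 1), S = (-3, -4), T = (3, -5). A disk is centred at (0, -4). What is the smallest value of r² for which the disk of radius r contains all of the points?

The required radius is the distance from (0, -4) to the farthest point.
Squared distances: 4, 97, 25, 9, 10.
Maximum is 97, attained at Q.

97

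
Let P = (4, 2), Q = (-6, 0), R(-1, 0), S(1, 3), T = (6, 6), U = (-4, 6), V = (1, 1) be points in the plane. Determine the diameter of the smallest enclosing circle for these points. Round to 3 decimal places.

13.416

The farthest pair is Q–T with squared distance 180. The circle on this segment as diameter has centre (0, 3) and r² = 180/4 = 45.
Check P: distance² to centre = 17 ≤ 45, so it lies inside.
All remaining points lie in this disk, and no smaller disk contains both endpoints, so this is the minimum enclosing circle.
Diameter = 2r = 2√45 ≈ 13.416.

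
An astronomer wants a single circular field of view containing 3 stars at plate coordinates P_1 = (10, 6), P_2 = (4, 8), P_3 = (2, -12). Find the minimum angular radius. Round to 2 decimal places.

Side lengths²: P_1P_2² = 40, P_1P_3² = 388, P_2P_3² = 404.
Since P_2P_3² = 404 < 388 + 40 = 428, the triangle is acute, so the smallest enclosing circle is the circumcircle.
Circumcentre = (123/31, -65/31), r² = 97970/961.
r = √(97970/961) ≈ 10.10.

10.10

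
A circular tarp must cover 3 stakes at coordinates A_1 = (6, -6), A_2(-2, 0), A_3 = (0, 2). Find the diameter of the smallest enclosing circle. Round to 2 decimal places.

Side lengths²: A_1A_2² = 100, A_1A_3² = 100, A_2A_3² = 8.
Since A_1A_3² = 100 < 100 + 8 = 108, the triangle is acute, so the smallest enclosing circle is the circumcircle.
Circumcentre = (17/7, -17/7), r² = 1250/49.
Diameter = 2r = 2√(1250/49) ≈ 10.10.

10.10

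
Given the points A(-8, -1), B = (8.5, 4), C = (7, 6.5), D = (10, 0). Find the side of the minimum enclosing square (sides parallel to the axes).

18

The bounding box has width 18 and height 7.5.
An axis-aligned square enclosing the set must have side ≥ max(width, height).
So the minimum side is max(18, 7.5) = 18.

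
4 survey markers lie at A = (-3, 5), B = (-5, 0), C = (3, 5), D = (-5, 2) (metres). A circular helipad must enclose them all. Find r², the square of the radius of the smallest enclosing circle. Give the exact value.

22.25

By Welzl's lemma the MEC is supported by two points (diametrically opposite) or three points (on a circumcircle).
The farthest pair is B–C with squared distance 89. The circle on this segment as diameter has centre (-1, 2.5) and r² = 89/4 = 22.25.
Check A: distance² to centre = 10.25 ≤ 22.25, so it lies inside.
All remaining points lie in this disk, and no smaller disk contains both endpoints, so this is the minimum enclosing circle.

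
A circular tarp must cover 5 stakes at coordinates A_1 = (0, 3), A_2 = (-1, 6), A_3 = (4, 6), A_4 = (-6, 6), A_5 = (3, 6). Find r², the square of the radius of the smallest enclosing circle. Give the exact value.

By Welzl's lemma the MEC is supported by two points (diametrically opposite) or three points (on a circumcircle).
The farthest pair is A_3–A_4 with squared distance 100. The circle on this segment as diameter has centre (-1, 6) and r² = 100/4 = 25.
Check A_1: distance² to centre = 10 ≤ 25, so it lies inside.
All remaining points lie in this disk, and no smaller disk contains both endpoints, so this is the minimum enclosing circle.

25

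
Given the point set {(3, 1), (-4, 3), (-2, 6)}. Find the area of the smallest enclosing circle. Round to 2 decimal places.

43.29

Call the three points A, B, C in the order given.
Side lengths²: AB² = 53, AC² = 50, BC² = 13.
Since AB² = 53 < 50 + 13 = 63, the triangle is acute, so the smallest enclosing circle is the circumcircle.
Circumcentre = (-0.3, 2.7), r² = 13.78.
Area = π·r² = π·13.78 ≈ 43.29.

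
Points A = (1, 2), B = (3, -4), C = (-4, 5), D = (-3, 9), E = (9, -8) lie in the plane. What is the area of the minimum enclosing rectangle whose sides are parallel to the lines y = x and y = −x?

In coordinates u = x + y, v = x − y the rectangle is axis-aligned; the map (x,y)→(u,v) scales areas by 2.
u-values: 3, -1, 1, 6, 1; range = 6 − (-1) = 7.
v-values: -1, 7, -9, -12, 17; range = 17 − (-12) = 29.
Area = (7 × 29) / 2 = 101.5.

101.5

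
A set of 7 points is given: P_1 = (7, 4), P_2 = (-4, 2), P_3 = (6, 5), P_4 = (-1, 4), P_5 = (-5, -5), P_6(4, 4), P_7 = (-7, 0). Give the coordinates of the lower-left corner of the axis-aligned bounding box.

x-range [-7, 7], y-range [-5, 5].
The lower-left corner is (-7, -5).

(-7, -5)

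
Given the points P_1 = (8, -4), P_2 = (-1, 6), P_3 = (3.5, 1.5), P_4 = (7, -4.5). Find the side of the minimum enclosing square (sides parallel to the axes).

10.5

The bounding box has width 9 and height 10.5.
An axis-aligned square enclosing the set must have side ≥ max(width, height).
So the minimum side is max(9, 10.5) = 10.5.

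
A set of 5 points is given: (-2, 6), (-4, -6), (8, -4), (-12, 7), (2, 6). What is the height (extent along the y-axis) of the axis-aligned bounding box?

13

max y = 7, min y = -6, so height = 13.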